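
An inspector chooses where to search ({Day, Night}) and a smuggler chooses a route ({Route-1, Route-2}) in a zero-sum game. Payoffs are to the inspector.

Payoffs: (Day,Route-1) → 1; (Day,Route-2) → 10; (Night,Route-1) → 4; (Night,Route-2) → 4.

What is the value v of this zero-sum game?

Row minima: Day → 1, Night → 4; maximin = 4.
Column maxima: Route-1 → 4, Route-2 → 10; minimax = 4.
Since maximin = minimax = 4, there is a saddle point and the value is 4.

4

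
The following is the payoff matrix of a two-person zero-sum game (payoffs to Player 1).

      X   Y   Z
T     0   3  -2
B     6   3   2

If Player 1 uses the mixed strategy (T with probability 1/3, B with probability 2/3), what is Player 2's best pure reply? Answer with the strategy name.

Z

If Player 2 plays X, Player 1's expected payoff is (1/3)·0 + (2/3)·6 = 4.
If Player 2 plays Y, Player 1's expected payoff is (1/3)·3 + (2/3)·3 = 3.
If Player 2 plays Z, Player 1's expected payoff is (1/3)·(-2) + (2/3)·2 = 2/3.
Player 2 minimizes Player 1's payoff; the smallest is 2/3, so the best response is Z.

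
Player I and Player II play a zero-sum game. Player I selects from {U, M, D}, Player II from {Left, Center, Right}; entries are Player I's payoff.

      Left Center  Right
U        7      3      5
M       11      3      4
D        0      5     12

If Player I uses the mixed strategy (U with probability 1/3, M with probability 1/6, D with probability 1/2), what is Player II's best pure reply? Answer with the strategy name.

Center

If Player II plays Left, Player I's expected payoff is (1/3)·7 + (1/6)·11 + (1/2)·0 = 25/6.
If Player II plays Center, Player I's expected payoff is (1/3)·3 + (1/6)·3 + (1/2)·5 = 4.
If Player II plays Right, Player I's expected payoff is (1/3)·5 + (1/6)·4 + (1/2)·12 = 25/3.
Player II minimizes Player I's payoff; the smallest is 4, so the best response is Center.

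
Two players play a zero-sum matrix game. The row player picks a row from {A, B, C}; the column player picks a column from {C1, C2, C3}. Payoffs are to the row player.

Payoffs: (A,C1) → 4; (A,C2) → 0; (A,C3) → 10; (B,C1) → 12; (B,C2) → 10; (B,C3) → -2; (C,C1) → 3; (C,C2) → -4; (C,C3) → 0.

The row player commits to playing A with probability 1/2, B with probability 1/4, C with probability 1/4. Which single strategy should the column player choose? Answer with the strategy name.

If the column player plays C1, the row player's expected payoff is (1/2)·4 + (1/4)·12 + (1/4)·3 = 23/4.
If the column player plays C2, the row player's expected payoff is (1/2)·0 + (1/4)·10 + (1/4)·(-4) = 3/2.
If the column player plays C3, the row player's expected payoff is (1/2)·10 + (1/4)·(-2) + (1/4)·0 = 9/2.
The column player minimizes the row player's payoff; the smallest is 3/2, so the best response is C2.

C2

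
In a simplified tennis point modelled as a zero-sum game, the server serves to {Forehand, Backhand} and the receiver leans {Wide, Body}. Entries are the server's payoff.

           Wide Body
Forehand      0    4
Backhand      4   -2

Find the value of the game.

8/5

Row minima: Forehand → 0, Backhand → -2; maximin = 0.
Column maxima: Wide → 4, Body → 4; minimax = 4.
0 ≠ 4, so there is no saddle point; optimal play is mixed.
Let the server play Forehand with probability p. Expected payoff against Wide: 0p + 4(1−p) = −4p + 4; against Body: 4p + (-2)(1−p) = 6p − 2.
Setting these equal: −4p + 4 = 6p − 2 ⇒ −10p = -6 ⇒ p = 3/5, and the value is (-4)·(3/5) + 4 = 8/5.
For the receiver: with q = P(Wide), equating Forehand's and Backhand's payoffs gives −4q + 4 = 6q − 2 ⇒ q = 3/5.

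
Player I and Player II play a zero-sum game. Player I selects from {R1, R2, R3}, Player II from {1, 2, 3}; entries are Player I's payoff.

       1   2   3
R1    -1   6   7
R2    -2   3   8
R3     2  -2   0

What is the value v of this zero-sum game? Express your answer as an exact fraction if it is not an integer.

Row minima: R1 → -1, R2 → -2, R3 → -2; maximin = -1.
Column maxima: 1 → 2, 2 → 6, 3 → 8; minimax = 2.
-1 ≠ 2, so there is no saddle point; optimal play is mixed.
3 is strictly dominated by 2 (it gives Player I strictly more in every row), so Player II never plays it.
With 3 eliminated, R2 is strictly dominated by R1 (R1 gives Player I strictly more in every remaining column), so Player I never plays it.
On the remaining 2×2 (R1, R3 vs 1, 2):
Let Player I play R1 with probability p. Expected payoff against 1: (-1)p + 2(1−p) = −3p + 2; against 2: 6p + (-2)(1−p) = 8p − 2.
Setting these equal: −3p + 2 = 8p − 2 ⇒ −11p = -4 ⇒ p = 4/11, and the value is (-3)·(4/11) + 2 = 10/11.
For Player II: with q = P(1), equating R1's and R3's payoffs gives −7q + 6 = 4q − 2 ⇒ q = 8/11.

10/11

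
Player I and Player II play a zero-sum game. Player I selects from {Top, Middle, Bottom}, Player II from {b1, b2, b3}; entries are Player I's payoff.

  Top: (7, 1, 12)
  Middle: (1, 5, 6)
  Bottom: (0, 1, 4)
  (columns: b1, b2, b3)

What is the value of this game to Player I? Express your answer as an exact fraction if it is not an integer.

17/5

Row minima: Top → 1, Middle → 1, Bottom → 0; maximin = 1.
Column maxima: b1 → 7, b2 → 5, b3 → 12; minimax = 5.
1 ≠ 5, so there is no saddle point; optimal play is mixed.
Bottom is strictly dominated by Middle, so Player I never plays it.
b3 is strictly dominated by b1 (it gives Player I strictly more in every row), so Player II never plays it.
On the remaining 2×2 (Top, Middle vs b1, b2):
Let Player I play Top with probability p. Expected payoff against b1: 7p + 1(1−p) = 6p + 1; against b2: 1p + 5(1−p) = −4p + 5.
Setting these equal: 6p + 1 = −4p + 5 ⇒ 10p = 4 ⇒ p = 2/5, and the value is (6)·(2/5) + 1 = 17/5.
For Player II: with q = P(b1), equating Top's and Middle's payoffs gives 6q + 1 = −4q + 5 ⇒ q = 2/5.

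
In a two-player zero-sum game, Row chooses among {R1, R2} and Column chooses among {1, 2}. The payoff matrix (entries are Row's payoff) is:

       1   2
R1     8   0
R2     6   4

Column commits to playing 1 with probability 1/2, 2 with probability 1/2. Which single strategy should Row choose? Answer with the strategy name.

R2

Expected payoff of R1: (1/2)·8 + (1/2)·0 = 4.
Expected payoff of R2: (1/2)·6 + (1/2)·4 = 5.
The largest is 5, so Row's best response is R2.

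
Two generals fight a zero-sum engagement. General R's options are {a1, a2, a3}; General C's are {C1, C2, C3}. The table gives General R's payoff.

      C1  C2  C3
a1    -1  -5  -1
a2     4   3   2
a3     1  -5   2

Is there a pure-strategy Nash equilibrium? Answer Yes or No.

Row minima: a1 → -5, a2 → 2, a3 → -5; maximin = 2.
Column maxima: C1 → 4, C2 → 3, C3 → 2; minimax = 2.
maximin = minimax = 2, so a saddle point exists.

Yes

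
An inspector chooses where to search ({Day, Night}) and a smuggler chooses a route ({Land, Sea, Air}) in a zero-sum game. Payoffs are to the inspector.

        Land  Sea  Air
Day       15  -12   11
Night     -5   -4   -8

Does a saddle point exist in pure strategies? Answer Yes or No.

Row minima: Day → -12, Night → -8; maximin = -8.
Column maxima: Land → 15, Sea → -4, Air → 11; minimax = -4.
-8 ≠ -4, so no pure-strategy equilibrium exists.

No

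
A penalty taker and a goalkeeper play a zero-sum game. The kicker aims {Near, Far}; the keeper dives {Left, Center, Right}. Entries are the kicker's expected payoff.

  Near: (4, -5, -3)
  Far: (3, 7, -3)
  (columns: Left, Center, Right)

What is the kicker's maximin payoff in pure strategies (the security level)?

-3

Row minima: Near → -5, Far → -3.
The best of these is -3.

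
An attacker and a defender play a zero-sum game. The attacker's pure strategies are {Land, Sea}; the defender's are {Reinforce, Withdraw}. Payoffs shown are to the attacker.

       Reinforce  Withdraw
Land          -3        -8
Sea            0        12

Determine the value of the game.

Row minima: Land → -8, Sea → 0; maximin = 0.
Column maxima: Reinforce → 0, Withdraw → 12; minimax = 0.
Since maximin = minimax = 0, there is a saddle point and the value is 0.

0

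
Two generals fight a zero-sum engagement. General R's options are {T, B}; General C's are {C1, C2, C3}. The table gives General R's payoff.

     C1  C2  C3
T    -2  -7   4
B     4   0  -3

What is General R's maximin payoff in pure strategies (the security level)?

-3

Row minima: T → -7, B → -3.
The best of these is -3.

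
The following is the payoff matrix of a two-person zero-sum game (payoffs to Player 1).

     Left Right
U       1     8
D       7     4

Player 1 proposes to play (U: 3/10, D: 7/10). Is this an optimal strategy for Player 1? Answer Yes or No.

Against Left this mix gives (3/10)·1 + (7/10)·7 = 26/5.
Against Right this mix gives (3/10)·8 + (7/10)·4 = 26/5.
All of Player 2's active replies (Left, Right) yield 26/5, and no column does worse for Player 1. The mix makes Player 2 indifferent and guarantees 26/5, so it is optimal.

Yes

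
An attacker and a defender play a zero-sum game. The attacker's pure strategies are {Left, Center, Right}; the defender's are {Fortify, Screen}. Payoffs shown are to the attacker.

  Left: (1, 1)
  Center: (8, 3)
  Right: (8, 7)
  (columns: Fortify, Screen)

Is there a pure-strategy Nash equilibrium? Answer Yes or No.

Row minima: Left → 1, Center → 3, Right → 7; maximin = 7.
Column maxima: Fortify → 8, Screen → 7; minimax = 7.
maximin = minimax = 7, so a saddle point exists.

Yes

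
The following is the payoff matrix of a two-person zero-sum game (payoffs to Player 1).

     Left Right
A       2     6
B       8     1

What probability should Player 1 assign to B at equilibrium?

4/11

Row minima: A → 2, B → 1; maximin = 2.
Column maxima: Left → 8, Right → 6; minimax = 6.
2 ≠ 6, so there is no saddle point; optimal play is mixed.
Let Player 1 play A with probability p. Expected payoff against Left: 2p + 8(1−p) = −6p + 8; against Right: 6p + 1(1−p) = 5p + 1.
Setting these equal: −6p + 8 = 5p + 1 ⇒ −11p = -7 ⇒ p = 7/11, and the value is (-6)·(7/11) + 8 = 46/11.
For Player 2: with q = P(Left), equating A's and B's payoffs gives −4q + 6 = 7q + 1 ⇒ q = 5/11.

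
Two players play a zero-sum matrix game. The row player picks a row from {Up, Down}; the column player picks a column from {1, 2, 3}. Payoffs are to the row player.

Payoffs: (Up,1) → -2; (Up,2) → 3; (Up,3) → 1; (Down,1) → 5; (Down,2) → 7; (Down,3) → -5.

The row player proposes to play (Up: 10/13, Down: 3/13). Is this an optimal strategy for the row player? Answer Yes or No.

Against 1 this mix gives (10/13)·(-2) + (3/13)·5 = -5/13.
Against 2 this mix gives (10/13)·3 + (3/13)·7 = 51/13.
Against 3 this mix gives (10/13)·1 + (3/13)·(-5) = -5/13.
All of the column player's active replies (1, 3) yield -5/13, and no column does worse for the row player. The mix makes the column player indifferent and guarantees -5/13, so it is optimal.

Yes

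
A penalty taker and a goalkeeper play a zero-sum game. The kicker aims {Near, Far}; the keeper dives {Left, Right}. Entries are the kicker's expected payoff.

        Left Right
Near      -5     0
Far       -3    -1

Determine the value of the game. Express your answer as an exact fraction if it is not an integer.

Row minima: Near → -5, Far → -3; maximin = -3.
Column maxima: Left → -3, Right → 0; minimax = -3.
Since maximin = minimax = -3, there is a saddle point and the value is -3.

-3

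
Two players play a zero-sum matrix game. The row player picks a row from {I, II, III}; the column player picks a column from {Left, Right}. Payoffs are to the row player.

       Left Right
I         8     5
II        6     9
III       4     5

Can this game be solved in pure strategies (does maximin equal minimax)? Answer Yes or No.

No

Row minima: I → 5, II → 6, III → 4; maximin = 6.
Column maxima: Left → 8, Right → 9; minimax = 8.
6 ≠ 8, so no pure-strategy equilibrium exists.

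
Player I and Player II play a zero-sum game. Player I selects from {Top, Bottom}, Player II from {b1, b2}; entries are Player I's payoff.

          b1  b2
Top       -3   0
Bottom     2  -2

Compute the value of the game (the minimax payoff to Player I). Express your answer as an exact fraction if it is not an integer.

Row minima: Top → -3, Bottom → -2; maximin = -2.
Column maxima: b1 → 2, b2 → 0; minimax = 0.
-2 ≠ 0, so there is no saddle point; optimal play is mixed.
Let Player I play Top with probability p. Expected payoff against b1: (-3)p + 2(1−p) = −5p + 2; against b2: 0p + (-2)(1−p) = 2p − 2.
Setting these equal: −5p + 2 = 2p − 2 ⇒ −7p = -4 ⇒ p = 4/7, and the value is (-5)·(4/7) + 2 = -6/7.
For Player II: with q = P(b1), equating Top's and Bottom's payoffs gives −3q = 4q − 2 ⇒ q = 2/7.

-6/7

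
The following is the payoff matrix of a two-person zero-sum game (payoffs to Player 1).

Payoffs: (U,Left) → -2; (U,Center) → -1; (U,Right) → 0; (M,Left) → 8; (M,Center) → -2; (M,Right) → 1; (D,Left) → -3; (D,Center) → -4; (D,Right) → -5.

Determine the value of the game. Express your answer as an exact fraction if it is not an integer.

Row minima: U → -2, M → -2, D → -5; maximin = -2.
Column maxima: Left → 8, Center → -1, Right → 1; minimax = -1.
-2 ≠ -1, so there is no saddle point; optimal play is mixed.
D is strictly dominated by U, so Player 1 never plays it.
With D eliminated, Right is strictly dominated by Center (it gives Player 1 strictly more in every remaining row), so Player 2 never plays it.
On the remaining 2×2 (U, M vs Left, Center):
Let Player 1 play U with probability p. Expected payoff against Left: (-2)p + 8(1−p) = −10p + 8; against Center: (-1)p + (-2)(1−p) = p − 2.
Setting these equal: −10p + 8 = p − 2 ⇒ −11p = -10 ⇒ p = 10/11, and the value is (-10)·(10/11) + 8 = -12/11.
For Player 2: with q = P(Left), equating U's and M's payoffs gives −q − 1 = 10q − 2 ⇒ q = 1/11.

-12/11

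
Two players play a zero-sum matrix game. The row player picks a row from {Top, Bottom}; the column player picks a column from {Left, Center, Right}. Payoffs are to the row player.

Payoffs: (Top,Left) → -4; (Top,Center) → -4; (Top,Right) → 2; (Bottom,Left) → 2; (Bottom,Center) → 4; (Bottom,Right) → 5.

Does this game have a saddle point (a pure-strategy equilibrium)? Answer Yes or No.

Row minima: Top → -4, Bottom → 2; maximin = 2.
Column maxima: Left → 2, Center → 4, Right → 5; minimax = 2.
maximin = minimax = 2, so a saddle point exists.

Yes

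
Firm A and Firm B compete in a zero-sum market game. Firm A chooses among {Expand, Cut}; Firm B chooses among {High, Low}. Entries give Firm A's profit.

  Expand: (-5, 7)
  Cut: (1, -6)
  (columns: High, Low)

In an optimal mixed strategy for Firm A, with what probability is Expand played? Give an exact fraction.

7/19

Row minima: Expand → -5, Cut → -6; maximin = -5.
Column maxima: High → 1, Low → 7; minimax = 1.
-5 ≠ 1, so there is no saddle point; optimal play is mixed.
Let Firm A play Expand with probability p. Expected payoff against High: (-5)p + 1(1−p) = −6p + 1; against Low: 7p + (-6)(1−p) = 13p − 6.
Setting these equal: −6p + 1 = 13p − 6 ⇒ −19p = -7 ⇒ p = 7/19, and the value is (-6)·(7/19) + 1 = -23/19.
For Firm B: with q = P(High), equating Expand's and Cut's payoffs gives −12q + 7 = 7q − 6 ⇒ q = 13/19.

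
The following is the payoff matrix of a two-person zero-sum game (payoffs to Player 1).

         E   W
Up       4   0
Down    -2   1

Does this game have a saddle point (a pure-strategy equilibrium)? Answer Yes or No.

Row minima: Up → 0, Down → -2; maximin = 0.
Column maxima: E → 4, W → 1; minimax = 1.
0 ≠ 1, so no pure-strategy equilibrium exists.

No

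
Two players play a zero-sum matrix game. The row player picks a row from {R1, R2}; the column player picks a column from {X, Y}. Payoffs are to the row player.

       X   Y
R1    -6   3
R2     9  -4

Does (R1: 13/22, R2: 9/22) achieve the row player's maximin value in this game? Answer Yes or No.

Yes

Against X this mix gives (13/22)·(-6) + (9/22)·9 = 3/22.
Against Y this mix gives (13/22)·3 + (9/22)·(-4) = 3/22.
All of the column player's active replies (X, Y) yield 3/22, and no column does worse for the row player. The mix makes the column player indifferent and guarantees 3/22, so it is optimal.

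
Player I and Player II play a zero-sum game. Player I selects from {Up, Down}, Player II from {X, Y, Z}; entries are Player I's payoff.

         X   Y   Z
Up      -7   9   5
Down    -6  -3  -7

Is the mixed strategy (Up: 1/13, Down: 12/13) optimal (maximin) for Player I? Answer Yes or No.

Against X this mix gives (1/13)·(-7) + (12/13)·(-6) = -79/13.
Against Y this mix gives (1/13)·9 + (12/13)·(-3) = -27/13.
Against Z this mix gives (1/13)·5 + (12/13)·(-7) = -79/13.
All of Player II's active replies (X, Z) yield -79/13, and no column does worse for Player I. The mix makes Player II indifferent and guarantees -79/13, so it is optimal.

Yes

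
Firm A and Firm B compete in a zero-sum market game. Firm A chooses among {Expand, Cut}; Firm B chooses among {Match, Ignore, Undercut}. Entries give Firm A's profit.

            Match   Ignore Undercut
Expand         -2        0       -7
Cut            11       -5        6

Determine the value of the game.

-35/18

Row minima: Expand → -7, Cut → -5; maximin = -5.
Column maxima: Match → 11, Ignore → 0, Undercut → 6; minimax = 0.
-5 ≠ 0, so there is no saddle point; optimal play is mixed.
Match is strictly dominated by Undercut (it gives Firm A strictly more in every row), so Firm B never plays it.
On the remaining 2×2 (Expand, Cut vs Ignore, Undercut):
Let Firm A play Expand with probability p. Expected payoff against Ignore: 0p + (-5)(1−p) = 5p − 5; against Undercut: (-7)p + 6(1−p) = −13p + 6.
Setting these equal: 5p − 5 = −13p + 6 ⇒ 18p = 11 ⇒ p = 11/18, and the value is (5)·(11/18) − 5 = -35/18.
For Firm B: with q = P(Ignore), equating Expand's and Cut's payoffs gives 7q − 7 = −11q + 6 ⇒ q = 13/18.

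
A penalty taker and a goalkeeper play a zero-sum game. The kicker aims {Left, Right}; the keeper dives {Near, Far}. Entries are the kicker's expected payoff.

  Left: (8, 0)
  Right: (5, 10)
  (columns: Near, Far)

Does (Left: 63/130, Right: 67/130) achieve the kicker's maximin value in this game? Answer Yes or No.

Against Near this mix gives (63/130)·8 + (67/130)·5 = 839/130.
Against Far this mix gives (63/130)·0 + (67/130)·10 = 67/13.
The keeper will play Far, holding the kicker to 67/13. Shifting weight toward the row that does better against Far would raise this floor (the equalizing mix achieves 80/13 against both Far and Near), so the proposed strategy is not optimal.

No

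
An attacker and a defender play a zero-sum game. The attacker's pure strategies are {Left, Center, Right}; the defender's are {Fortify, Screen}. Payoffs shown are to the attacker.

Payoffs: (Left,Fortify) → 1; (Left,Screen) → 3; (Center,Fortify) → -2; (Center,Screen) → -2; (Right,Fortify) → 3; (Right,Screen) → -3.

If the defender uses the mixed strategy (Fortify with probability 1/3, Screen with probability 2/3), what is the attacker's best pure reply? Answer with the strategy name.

Left

Expected payoff of Left: (1/3)·1 + (2/3)·3 = 7/3.
Expected payoff of Center: (1/3)·(-2) + (2/3)·(-2) = -2.
Expected payoff of Right: (1/3)·3 + (2/3)·(-3) = -1.
The largest is 7/3, so the attacker's best response is Left.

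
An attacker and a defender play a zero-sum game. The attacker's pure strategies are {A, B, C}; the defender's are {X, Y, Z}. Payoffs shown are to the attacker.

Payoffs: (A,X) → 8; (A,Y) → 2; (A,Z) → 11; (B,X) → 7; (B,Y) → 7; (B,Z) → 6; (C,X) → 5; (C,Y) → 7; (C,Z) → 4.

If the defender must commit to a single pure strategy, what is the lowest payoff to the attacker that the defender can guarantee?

Column maxima: X → 8, Y → 7, Z → 11.
The smallest of these is 7.

7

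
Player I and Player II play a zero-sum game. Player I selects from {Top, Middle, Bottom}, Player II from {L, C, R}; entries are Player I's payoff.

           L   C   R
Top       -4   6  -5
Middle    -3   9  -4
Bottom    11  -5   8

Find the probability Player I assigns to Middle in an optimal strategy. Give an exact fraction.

1/2

Row minima: Top → -5, Middle → -4, Bottom → -5; maximin = -4.
Column maxima: L → 11, C → 9, R → 8; minimax = 8.
-4 ≠ 8, so there is no saddle point; optimal play is mixed.
Top is strictly dominated by Middle, so Player I never plays it.
L is strictly dominated by R (it gives Player I strictly more in every row), so Player II never plays it.
On the remaining 2×2 (Middle, Bottom vs C, R):
Let Player I play Middle with probability p. Expected payoff against C: 9p + (-5)(1−p) = 14p − 5; against R: (-4)p + 8(1−p) = −12p + 8.
Setting these equal: 14p − 5 = −12p + 8 ⇒ 26p = 13 ⇒ p = 1/2, and the value is (14)·(1/2) − 5 = 2.
For Player II: with q = P(C), equating Middle's and Bottom's payoffs gives 13q − 4 = −13q + 8 ⇒ q = 6/13.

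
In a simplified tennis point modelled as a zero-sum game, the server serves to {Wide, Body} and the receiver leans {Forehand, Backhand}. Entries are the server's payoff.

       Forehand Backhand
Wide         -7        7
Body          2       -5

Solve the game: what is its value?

-1

Row minima: Wide → -7, Body → -5; maximin = -5.
Column maxima: Forehand → 2, Backhand → 7; minimax = 2.
-5 ≠ 2, so there is no saddle point; optimal play is mixed.
Let the server play Wide with probability p. Expected payoff against Forehand: (-7)p + 2(1−p) = −9p + 2; against Backhand: 7p + (-5)(1−p) = 12p − 5.
Setting these equal: −9p + 2 = 12p − 5 ⇒ −21p = -7 ⇒ p = 1/3, and the value is (-9)·(1/3) + 2 = -1.
For the receiver: with q = P(Forehand), equating Wide's and Body's payoffs gives −14q + 7 = 7q − 5 ⇒ q = 4/7.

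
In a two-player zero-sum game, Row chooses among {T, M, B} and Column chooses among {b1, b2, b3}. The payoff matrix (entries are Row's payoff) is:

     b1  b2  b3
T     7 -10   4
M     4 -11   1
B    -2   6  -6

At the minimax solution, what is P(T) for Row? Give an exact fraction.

Row minima: T → -10, M → -11, B → -6; maximin = -6.
Column maxima: b1 → 7, b2 → 6, b3 → 4; minimax = 4.
-6 ≠ 4, so there is no saddle point; optimal play is mixed.
M is strictly dominated by T, so Row never plays it.
b1 is strictly dominated by b3 (it gives Row strictly more in every row), so Column never plays it.
On the remaining 2×2 (T, B vs b2, b3):
Let Row play T with probability p. Expected payoff against b2: (-10)p + 6(1−p) = −16p + 6; against b3: 4p + (-6)(1−p) = 10p − 6.
Setting these equal: −16p + 6 = 10p − 6 ⇒ −26p = -12 ⇒ p = 6/13, and the value is (-16)·(6/13) + 6 = -18/13.
For Column: with q = P(b2), equating T's and B's payoffs gives −14q + 4 = 12q − 6 ⇒ q = 5/13.

6/13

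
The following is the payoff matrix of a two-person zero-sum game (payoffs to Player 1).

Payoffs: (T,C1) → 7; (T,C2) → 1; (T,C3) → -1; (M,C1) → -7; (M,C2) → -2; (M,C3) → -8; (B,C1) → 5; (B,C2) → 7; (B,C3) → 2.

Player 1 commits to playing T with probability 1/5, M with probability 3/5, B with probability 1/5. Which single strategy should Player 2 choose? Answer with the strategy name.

C3

If Player 2 plays C1, Player 1's expected payoff is (1/5)·7 + (3/5)·(-7) + (1/5)·5 = -9/5.
If Player 2 plays C2, Player 1's expected payoff is (1/5)·1 + (3/5)·(-2) + (1/5)·7 = 2/5.
If Player 2 plays C3, Player 1's expected payoff is (1/5)·(-1) + (3/5)·(-8) + (1/5)·2 = -23/5.
Player 2 minimizes Player 1's payoff; the smallest is -23/5, so the best response is C3.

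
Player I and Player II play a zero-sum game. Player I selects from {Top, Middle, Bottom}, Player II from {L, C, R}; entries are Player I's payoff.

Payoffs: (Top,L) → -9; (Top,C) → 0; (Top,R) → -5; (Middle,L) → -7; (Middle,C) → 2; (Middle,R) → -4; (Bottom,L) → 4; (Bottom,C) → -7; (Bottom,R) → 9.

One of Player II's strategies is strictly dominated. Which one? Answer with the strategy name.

R

L holds Player I's payoff strictly below R in every row: -9 < -5, -7 < -4, 4 < 9.
So R is strictly dominated for Player II.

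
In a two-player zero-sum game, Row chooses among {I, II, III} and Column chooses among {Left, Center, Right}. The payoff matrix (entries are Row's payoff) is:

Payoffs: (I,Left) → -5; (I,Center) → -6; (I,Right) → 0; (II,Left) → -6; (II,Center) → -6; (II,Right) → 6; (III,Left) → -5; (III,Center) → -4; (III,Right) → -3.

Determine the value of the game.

-5

Row minima: I → -6, II → -6, III → -5; maximin = -5.
Column maxima: Left → -5, Center → -4, Right → 6; minimax = -5.
Since maximin = minimax = -5, there is a saddle point and the value is -5.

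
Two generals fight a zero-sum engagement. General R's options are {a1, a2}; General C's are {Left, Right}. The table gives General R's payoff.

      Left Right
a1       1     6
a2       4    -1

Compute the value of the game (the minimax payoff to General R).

Row minima: a1 → 1, a2 → -1; maximin = 1.
Column maxima: Left → 4, Right → 6; minimax = 4.
1 ≠ 4, so there is no saddle point; optimal play is mixed.
Let General R play a1 with probability p. Expected payoff against Left: 1p + 4(1−p) = −3p + 4; against Right: 6p + (-1)(1−p) = 7p − 1.
Setting these equal: −3p + 4 = 7p − 1 ⇒ −10p = -5 ⇒ p = 1/2, and the value is (-3)·(1/2) + 4 = 5/2.
For General C: with q = P(Left), equating a1's and a2's payoffs gives −5q + 6 = 5q − 1 ⇒ q = 7/10.

5/2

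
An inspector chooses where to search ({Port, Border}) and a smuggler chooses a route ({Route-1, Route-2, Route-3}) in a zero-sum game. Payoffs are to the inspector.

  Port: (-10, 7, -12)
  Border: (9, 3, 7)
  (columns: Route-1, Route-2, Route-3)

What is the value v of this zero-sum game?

Row minima: Port → -12, Border → 3; maximin = 3.
Column maxima: Route-1 → 9, Route-2 → 7, Route-3 → 7; minimax = 7.
3 ≠ 7, so there is no saddle point; optimal play is mixed.
Route-1 is strictly dominated by Route-3 (it gives the inspector strictly more in every row), so the smuggler never plays it.
On the remaining 2×2 (Port, Border vs Route-2, Route-3):
Let the inspector play Port with probability p. Expected payoff against Route-2: 7p + 3(1−p) = 4p + 3; against Route-3: (-12)p + 7(1−p) = −19p + 7.
Setting these equal: 4p + 3 = −19p + 7 ⇒ 23p = 4 ⇒ p = 4/23, and the value is (4)·(4/23) + 3 = 85/23.
For the smuggler: with q = P(Route-2), equating Port's and Border's payoffs gives 19q − 12 = −4q + 7 ⇒ q = 19/23.

85/23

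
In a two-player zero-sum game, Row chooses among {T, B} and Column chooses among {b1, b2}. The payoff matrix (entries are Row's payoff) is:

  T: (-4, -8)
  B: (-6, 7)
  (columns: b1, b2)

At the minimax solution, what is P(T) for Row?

13/17

Row minima: T → -8, B → -6; maximin = -6.
Column maxima: b1 → -4, b2 → 7; minimax = -4.
-6 ≠ -4, so there is no saddle point; optimal play is mixed.
Let Row play T with probability p. Expected payoff against b1: (-4)p + (-6)(1−p) = 2p − 6; against b2: (-8)p + 7(1−p) = −15p + 7.
Setting these equal: 2p − 6 = −15p + 7 ⇒ 17p = 13 ⇒ p = 13/17, and the value is (2)·(13/17) − 6 = -76/17.
For Column: with q = P(b1), equating T's and B's payoffs gives 4q − 8 = −13q + 7 ⇒ q = 15/17.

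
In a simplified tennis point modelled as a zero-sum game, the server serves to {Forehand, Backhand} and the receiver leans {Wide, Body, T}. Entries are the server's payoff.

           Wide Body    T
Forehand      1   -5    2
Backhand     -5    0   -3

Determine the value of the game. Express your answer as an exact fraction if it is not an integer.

Row minima: Forehand → -5, Backhand → -5; maximin = -5.
Column maxima: Wide → 1, Body → 0, T → 2; minimax = 0.
-5 ≠ 0, so there is no saddle point; optimal play is mixed.
T is strictly dominated by Wide (it gives the server strictly more in every row), so the receiver never plays it.
On the remaining 2×2 (Forehand, Backhand vs Wide, Body):
Let the server play Forehand with probability p. Expected payoff against Wide: 1p + (-5)(1−p) = 6p − 5; against Body: (-5)p + 0(1−p) = −5p.
Setting these equal: 6p − 5 = −5p ⇒ 11p = 5 ⇒ p = 5/11, and the value is (6)·(5/11) − 5 = -25/11.
For the receiver: with q = P(Wide), equating Forehand's and Backhand's payoffs gives 6q − 5 = −5q ⇒ q = 5/11.

-25/11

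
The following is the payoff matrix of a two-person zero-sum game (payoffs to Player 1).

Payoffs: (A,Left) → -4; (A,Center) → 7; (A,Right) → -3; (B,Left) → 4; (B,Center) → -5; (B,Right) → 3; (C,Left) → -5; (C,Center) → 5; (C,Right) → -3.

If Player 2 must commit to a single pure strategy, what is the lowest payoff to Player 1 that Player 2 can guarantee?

Column maxima: Left → 4, Center → 7, Right → 3.
The smallest of these is 3.

3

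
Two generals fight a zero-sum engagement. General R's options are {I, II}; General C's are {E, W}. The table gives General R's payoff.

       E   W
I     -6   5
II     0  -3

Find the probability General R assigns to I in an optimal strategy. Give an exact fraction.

3/14

Row minima: I → -6, II → -3; maximin = -3.
Column maxima: E → 0, W → 5; minimax = 0.
-3 ≠ 0, so there is no saddle point; optimal play is mixed.
Let General R play I with probability p. Expected payoff against E: (-6)p + 0(1−p) = −6p; against W: 5p + (-3)(1−p) = 8p − 3.
Setting these equal: −6p = 8p − 3 ⇒ −14p = -3 ⇒ p = 3/14, and the value is (-6)·(3/14) = -9/7.
For General C: with q = P(E), equating I's and II's payoffs gives −11q + 5 = 3q − 3 ⇒ q = 4/7.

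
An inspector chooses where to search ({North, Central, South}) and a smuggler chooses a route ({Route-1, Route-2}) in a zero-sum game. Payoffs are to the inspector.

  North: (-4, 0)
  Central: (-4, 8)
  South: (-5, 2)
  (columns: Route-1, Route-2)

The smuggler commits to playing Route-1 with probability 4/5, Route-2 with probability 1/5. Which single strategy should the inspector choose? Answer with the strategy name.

Central

Expected payoff of North: (4/5)·(-4) + (1/5)·0 = -16/5.
Expected payoff of Central: (4/5)·(-4) + (1/5)·8 = -8/5.
Expected payoff of South: (4/5)·(-5) + (1/5)·2 = -18/5.
The largest is -8/5, so the inspector's best response is Central.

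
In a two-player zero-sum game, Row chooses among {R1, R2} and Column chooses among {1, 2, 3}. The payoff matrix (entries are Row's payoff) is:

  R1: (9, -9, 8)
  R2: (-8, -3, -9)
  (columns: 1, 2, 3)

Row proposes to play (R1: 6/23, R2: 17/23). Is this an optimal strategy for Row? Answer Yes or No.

Against 1 this mix gives (6/23)·9 + (17/23)·(-8) = -82/23.
Against 2 this mix gives (6/23)·(-9) + (17/23)·(-3) = -105/23.
Against 3 this mix gives (6/23)·8 + (17/23)·(-9) = -105/23.
All of Column's active replies (2, 3) yield -105/23, and no column does worse for Row. The mix makes Column indifferent and guarantees -105/23, so it is optimal.

Yes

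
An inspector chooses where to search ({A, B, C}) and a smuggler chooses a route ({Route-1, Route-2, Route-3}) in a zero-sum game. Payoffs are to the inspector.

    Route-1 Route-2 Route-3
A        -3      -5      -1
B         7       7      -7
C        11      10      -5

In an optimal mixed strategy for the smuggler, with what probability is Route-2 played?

Row minima: A → -5, B → -7, C → -5; maximin = -5.
Column maxima: Route-1 → 11, Route-2 → 10, Route-3 → -1; minimax = -1.
-5 ≠ -1, so there is no saddle point; optimal play is mixed.
B is strictly dominated by C, so the inspector never plays it.
With B eliminated, Route-1 is strictly dominated by Route-2 (it gives the inspector strictly more in every remaining row), so the smuggler never plays it.
On the remaining 2×2 (A, C vs Route-2, Route-3):
Let the inspector play A with probability p. Expected payoff against Route-2: (-5)p + 10(1−p) = −15p + 10; against Route-3: (-1)p + (-5)(1−p) = 4p − 5.
Setting these equal: −15p + 10 = 4p − 5 ⇒ −19p = -15 ⇒ p = 15/19, and the value is (-15)·(15/19) + 10 = -35/19.
For the smuggler: with q = P(Route-2), equating A's and C's payoffs gives −4q − 1 = 15q − 5 ⇒ q = 4/19.

4/19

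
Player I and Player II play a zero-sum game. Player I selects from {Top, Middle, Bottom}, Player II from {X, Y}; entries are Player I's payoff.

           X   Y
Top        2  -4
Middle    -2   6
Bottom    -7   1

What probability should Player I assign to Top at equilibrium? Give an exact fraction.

Row minima: Top → -4, Middle → -2, Bottom → -7; maximin = -2.
Column maxima: X → 2, Y → 6; minimax = 2.
-2 ≠ 2, so there is no saddle point; optimal play is mixed.
Bottom is strictly dominated by Middle, so Player I never plays it.
On the remaining 2×2 (Top, Middle vs X, Y):
Let Player I play Top with probability p. Expected payoff against X: 2p + (-2)(1−p) = 4p − 2; against Y: (-4)p + 6(1−p) = −10p + 6.
Setting these equal: 4p − 2 = −10p + 6 ⇒ 14p = 8 ⇒ p = 4/7, and the value is (4)·(4/7) − 2 = 2/7.
For Player II: with q = P(X), equating Top's and Middle's payoffs gives 6q − 4 = −8q + 6 ⇒ q = 5/7.

4/7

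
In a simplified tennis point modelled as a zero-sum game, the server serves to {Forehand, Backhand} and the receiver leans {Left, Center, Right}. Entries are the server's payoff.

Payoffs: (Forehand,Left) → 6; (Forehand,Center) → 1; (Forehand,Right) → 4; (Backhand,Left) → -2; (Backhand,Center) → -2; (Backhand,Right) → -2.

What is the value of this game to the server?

1

Row minima: Forehand → 1, Backhand → -2; maximin = 1.
Column maxima: Left → 6, Center → 1, Right → 4; minimax = 1.
Since maximin = minimax = 1, there is a saddle point and the value is 1.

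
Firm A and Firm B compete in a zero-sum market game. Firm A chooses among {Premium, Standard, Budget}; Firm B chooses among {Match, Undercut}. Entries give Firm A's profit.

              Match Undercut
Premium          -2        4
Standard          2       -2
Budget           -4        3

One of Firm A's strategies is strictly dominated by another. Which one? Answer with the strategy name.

Premium gives a strictly higher payoff than Budget against every column: -2 > -4, 4 > 3.
So Budget is strictly dominated and Firm A never plays it.

Budget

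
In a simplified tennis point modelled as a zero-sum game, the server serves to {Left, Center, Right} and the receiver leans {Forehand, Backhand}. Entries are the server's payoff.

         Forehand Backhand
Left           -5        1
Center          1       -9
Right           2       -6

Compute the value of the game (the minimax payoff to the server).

Row minima: Left → -5, Center → -9, Right → -6; maximin = -5.
Column maxima: Forehand → 2, Backhand → 1; minimax = 1.
-5 ≠ 1, so there is no saddle point; optimal play is mixed.
Center is strictly dominated by Right, so the server never plays it.
On the remaining 2×2 (Left, Right vs Forehand, Backhand):
Let the server play Left with probability p. Expected payoff against Forehand: (-5)p + 2(1−p) = −7p + 2; against Backhand: 1p + (-6)(1−p) = 7p − 6.
Setting these equal: −7p + 2 = 7p − 6 ⇒ −14p = -8 ⇒ p = 4/7, and the value is (-7)·(4/7) + 2 = -2.
For the receiver: with q = P(Forehand), equating Left's and Right's payoffs gives −6q + 1 = 8q − 6 ⇒ q = 1/2.

-2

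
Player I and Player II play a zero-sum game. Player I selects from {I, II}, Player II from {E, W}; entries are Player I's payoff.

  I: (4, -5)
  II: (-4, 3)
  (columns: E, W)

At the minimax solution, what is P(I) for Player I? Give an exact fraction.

7/16

Row minima: I → -5, II → -4; maximin = -4.
Column maxima: E → 4, W → 3; minimax = 3.
-4 ≠ 3, so there is no saddle point; optimal play is mixed.
Let Player I play I with probability p. Expected payoff against E: 4p + (-4)(1−p) = 8p − 4; against W: (-5)p + 3(1−p) = −8p + 3.
Setting these equal: 8p − 4 = −8p + 3 ⇒ 16p = 7 ⇒ p = 7/16, and the value is (8)·(7/16) − 4 = -1/2.
For Player II: with q = P(E), equating I's and II's payoffs gives 9q − 5 = −7q + 3 ⇒ q = 1/2.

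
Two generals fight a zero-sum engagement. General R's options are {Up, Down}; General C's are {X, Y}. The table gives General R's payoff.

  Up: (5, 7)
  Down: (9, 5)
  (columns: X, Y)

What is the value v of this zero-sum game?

Row minima: Up → 5, Down → 5; maximin = 5.
Column maxima: X → 9, Y → 7; minimax = 7.
5 ≠ 7, so there is no saddle point; optimal play is mixed.
Let General R play Up with probability p. Expected payoff against X: 5p + 9(1−p) = −4p + 9; against Y: 7p + 5(1−p) = 2p + 5.
Setting these equal: −4p + 9 = 2p + 5 ⇒ −6p = -4 ⇒ p = 2/3, and the value is (-4)·(2/3) + 9 = 19/3.
For General C: with q = P(X), equating Up's and Down's payoffs gives −2q + 7 = 4q + 5 ⇒ q = 1/3.

19/3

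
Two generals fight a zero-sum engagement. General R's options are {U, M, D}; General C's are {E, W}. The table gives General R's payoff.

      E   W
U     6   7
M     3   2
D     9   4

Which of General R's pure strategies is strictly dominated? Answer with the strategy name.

U gives a strictly higher payoff than M against every column: 6 > 3, 7 > 2.
So M is strictly dominated and General R never plays it.

M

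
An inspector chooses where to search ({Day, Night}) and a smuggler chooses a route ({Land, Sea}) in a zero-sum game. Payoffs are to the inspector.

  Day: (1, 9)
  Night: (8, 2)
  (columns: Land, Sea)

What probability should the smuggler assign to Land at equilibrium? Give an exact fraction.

Row minima: Day → 1, Night → 2; maximin = 2.
Column maxima: Land → 8, Sea → 9; minimax = 8.
2 ≠ 8, so there is no saddle point; optimal play is mixed.
Let the inspector play Day with probability p. Expected payoff against Land: 1p + 8(1−p) = −7p + 8; against Sea: 9p + 2(1−p) = 7p + 2.
Setting these equal: −7p + 8 = 7p + 2 ⇒ −14p = -6 ⇒ p = 3/7, and the value is (-7)·(3/7) + 8 = 5.
For the smuggler: with q = P(Land), equating Day's and Night's payoffs gives −8q + 9 = 6q + 2 ⇒ q = 1/2.

1/2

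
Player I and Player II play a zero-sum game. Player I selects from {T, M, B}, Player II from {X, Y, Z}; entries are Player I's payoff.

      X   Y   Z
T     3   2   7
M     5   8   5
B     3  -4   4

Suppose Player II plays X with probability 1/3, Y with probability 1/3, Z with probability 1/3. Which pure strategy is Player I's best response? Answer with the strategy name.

Expected payoff of T: (1/3)·3 + (1/3)·2 + (1/3)·7 = 4.
Expected payoff of M: (1/3)·5 + (1/3)·8 + (1/3)·5 = 6.
Expected payoff of B: (1/3)·3 + (1/3)·(-4) + (1/3)·4 = 1.
The largest is 6, so Player I's best response is M.

M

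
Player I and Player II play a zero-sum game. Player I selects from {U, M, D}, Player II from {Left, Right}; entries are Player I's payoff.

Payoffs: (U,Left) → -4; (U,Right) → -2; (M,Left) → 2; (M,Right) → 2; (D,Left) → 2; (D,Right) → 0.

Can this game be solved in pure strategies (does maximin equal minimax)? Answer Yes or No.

Yes

Row minima: U → -4, M → 2, D → 0; maximin = 2.
Column maxima: Left → 2, Right → 2; minimax = 2.
maximin = minimax = 2, so a saddle point exists.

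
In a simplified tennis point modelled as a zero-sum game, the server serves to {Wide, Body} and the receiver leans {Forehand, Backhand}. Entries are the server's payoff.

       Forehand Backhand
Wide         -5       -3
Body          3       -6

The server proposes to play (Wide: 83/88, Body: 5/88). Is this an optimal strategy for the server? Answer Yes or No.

Against Forehand this mix gives (83/88)·(-5) + (5/88)·3 = -50/11.
Against Backhand this mix gives (83/88)·(-3) + (5/88)·(-6) = -279/88.
The receiver will play Forehand, holding the server to -50/11. Shifting weight toward the row that does better against Forehand would raise this floor (the equalizing mix achieves -39/11 against both Forehand and Backhand), so the proposed strategy is not optimal.

No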